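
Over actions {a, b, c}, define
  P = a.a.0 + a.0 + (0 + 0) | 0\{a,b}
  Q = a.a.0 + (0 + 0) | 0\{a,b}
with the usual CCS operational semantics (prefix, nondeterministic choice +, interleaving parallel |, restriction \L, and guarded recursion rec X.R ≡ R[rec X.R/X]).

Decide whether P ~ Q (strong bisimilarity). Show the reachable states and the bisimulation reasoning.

LTS(P): 3 reachable states
  u0 = a.a.0 + a.0 + (0 + 0) | 0\{a,b} has moves ··a··> u1, ··a··> u2
  u1 = 0 has moves ∅
  u2 = a.0 has moves ··a··> u1
LTS(Q): 3 reachable states
  v0 = a.a.0 + (0 + 0) | 0\{a,b} has moves ··a··> v1
  v1 = a.0 has moves ··a··> v2
  v2 = 0 has moves ∅
Partition-refinement fixed point:
  B0 = {u0}
  B1 = {u1, v2}
  B2 = {u2, v1}
  B3 = {v0}
u0 ∈ B0, v0 ∈ B3 → different blocks

P ≁ Q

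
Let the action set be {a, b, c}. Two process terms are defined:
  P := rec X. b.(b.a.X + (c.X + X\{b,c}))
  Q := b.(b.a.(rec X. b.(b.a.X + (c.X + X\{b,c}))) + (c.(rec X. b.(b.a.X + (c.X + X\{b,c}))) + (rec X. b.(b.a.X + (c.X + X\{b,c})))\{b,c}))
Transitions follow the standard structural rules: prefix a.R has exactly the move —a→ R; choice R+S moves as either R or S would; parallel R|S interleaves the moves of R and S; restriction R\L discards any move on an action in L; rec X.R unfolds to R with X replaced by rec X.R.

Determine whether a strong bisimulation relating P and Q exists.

YES

LTS(P): 3 reachable states
  m0 = rec X. b.(b.a.X + (c.X + X\{b,c})) ⊢ --b--▸ m1
  m1 = b.a.(rec X. b.(b.a.X + (c.X + X\{b,c}))) + (c.(rec X. b.(b.a.X + (c.X + X\{b,c}))) + (rec X. b.(b.a.X + (c.X + X\{b,c})))\{b,c}) ⊢ --b--▸ m2, --c--▸ m0
  m2 = a.(rec X. b.(b.a.X + (c.X + X\{b,c}))) ⊢ --a--▸ m0
LTS(Q): 4 reachable states
  n0 = b.(b.a.(rec X. b.(b.a.X + (c.X + X\{b,c}))) + (c.(rec X. b.(b.a.X + (c.X + X\{b,c}))) + (rec X. b.(b.a.X + (c.X + X\{b,c})))\{b,c})) ⊢ --b--▸ n1
  n1 = b.a.(rec X. b.(b.a.X + (c.X + X\{b,c}))) + (c.(rec X. b.(b.a.X + (c.X + X\{b,c}))) + (rec X. b.(b.a.X + (c.X + X\{b,c})))\{b,c}) ⊢ --b--▸ n2, --c--▸ n3
  n2 = a.(rec X. b.(b.a.X + (c.X + X\{b,c}))) ⊢ --a--▸ n3
  n3 = rec X. b.(b.a.X + (c.X + X\{b,c})) ⊢ --b--▸ n1
Partition-refinement fixed point:
  B0 = {m0, n0, n3}
  B1 = {m1, n1}
  B2 = {m2, n2}
m0 ∈ B0, n0 ∈ B0 → same block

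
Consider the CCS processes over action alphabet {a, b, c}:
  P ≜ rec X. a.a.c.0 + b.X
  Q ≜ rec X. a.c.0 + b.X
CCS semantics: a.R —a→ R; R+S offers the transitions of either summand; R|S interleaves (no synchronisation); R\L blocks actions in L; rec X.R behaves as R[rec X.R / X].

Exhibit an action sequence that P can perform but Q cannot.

Reachable graph of P (4 states):
  u0 = rec X. a.a.c.0 + b.X :: --a--▸ u1, --b--▸ u0
  u1 = a.c.0 :: --a--▸ u2
  u2 = c.0 :: --c--▸ u3
  u3 = 0 :: (no moves)
Reachable graph of Q (3 states):
  v0 = rec X. a.c.0 + b.X :: --a--▸ v1, --b--▸ v0
  v1 = c.0 :: --c--▸ v2
  v2 = 0 :: (no moves)
Executing aa from P (initial set {u0}):
  after a @ step 1: {u1}
  after a @ step 2: {u2}
  P completes σ.
Executing aa from Q (initial set {v0}):
  after a @ step 1: {v1}
  after a @ step 2: ∅  — Q cannot continue

aa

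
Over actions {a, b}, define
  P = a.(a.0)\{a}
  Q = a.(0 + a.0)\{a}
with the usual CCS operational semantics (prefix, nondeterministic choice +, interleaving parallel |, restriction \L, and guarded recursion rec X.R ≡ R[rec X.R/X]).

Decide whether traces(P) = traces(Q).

Reachable graph of P (2 states):
  p0 = a.(a.0)\{a} :: ··a··> p1
  p1 = (a.0)\{a} :: ∅
Reachable graph of Q (2 states):
  q0 = a.(0 + a.0)\{a} :: ··a··> q1
  q1 = (0 + a.0)\{a} :: ∅
Bisimilarity quotient blocks:
  B0 = {p0, q0}
  B1 = {p1, q1}
p0 ∈ B0, q0 ∈ B0 → same block
Bisimilar ⇒ trace-equivalent.

trace-equivalent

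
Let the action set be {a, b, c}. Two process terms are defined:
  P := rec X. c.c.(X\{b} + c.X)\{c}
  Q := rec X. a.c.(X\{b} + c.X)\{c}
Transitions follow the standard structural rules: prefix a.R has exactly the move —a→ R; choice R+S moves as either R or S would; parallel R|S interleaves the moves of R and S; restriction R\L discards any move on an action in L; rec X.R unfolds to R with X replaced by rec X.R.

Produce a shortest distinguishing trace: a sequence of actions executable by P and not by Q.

c

Reachable graph of P (3 states):
  s0 = rec X. c.c.(X\{b} + c.X)\{c} has moves ··c··> s1
  s1 = c.((rec X. c.c.(X\{b} + c.X)\{c})\{b} + c.(rec X. c.c.(X\{b} + c.X)\{c}))\{c} has moves ··c··> s2
  s2 = ((rec X. c.c.(X\{b} + c.X)\{c})\{b} + c.(rec X. c.c.(X\{b} + c.X)\{c}))\{c} has moves stopped
Reachable graph of Q (4 states):
  t0 = rec X. a.c.(X\{b} + c.X)\{c} has moves ··a··> t1
  t1 = c.((rec X. a.c.(X\{b} + c.X)\{c})\{b} + c.(rec X. a.c.(X\{b} + c.X)\{c}))\{c} has moves ··c··> t2
  t2 = ((rec X. a.c.(X\{b} + c.X)\{c})\{b} + c.(rec X. a.c.(X\{b} + c.X)\{c}))\{c} has moves ··a··> t3
  t3 = (c.((rec X. a.c.(X\{b} + c.X)\{c})\{b} + c.(rec X. a.c.(X\{b} + c.X)\{c}))\{c})\{b}\{c} has moves stopped
Run σ = ⟨c⟩ on P: start {s0}
  step 1 (c): {s1}
  ✓ P
Run σ = ⟨c⟩ on Q: start {t0}
  step 1 (c): no successor for Q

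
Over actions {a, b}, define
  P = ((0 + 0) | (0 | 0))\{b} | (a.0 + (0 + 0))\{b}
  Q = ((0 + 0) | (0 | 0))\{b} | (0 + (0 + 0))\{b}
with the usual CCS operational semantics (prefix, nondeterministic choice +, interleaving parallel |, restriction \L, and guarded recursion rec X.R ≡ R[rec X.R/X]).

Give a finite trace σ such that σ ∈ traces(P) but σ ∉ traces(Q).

LTS(P): 2 reachable states
  u0 = ((0 + 0) | (0 | 0))\{b} | (a.0 + (0 + 0))\{b} → =a=> u1
  u1 = ((0 + 0) | (0 | 0))\{b} | 0\{b} → ∅
LTS(Q): 1 reachable states
  v0 = ((0 + 0) | (0 | 0))\{b} | (0 + (0 + 0))\{b} → ∅
Run σ = ⟨a⟩ on P: start {u0}
  step 1 (a): {u1}
  ✓ P
Run σ = ⟨a⟩ on Q: start {v0}
  step 1 (a): ∅  — Q cannot continue

a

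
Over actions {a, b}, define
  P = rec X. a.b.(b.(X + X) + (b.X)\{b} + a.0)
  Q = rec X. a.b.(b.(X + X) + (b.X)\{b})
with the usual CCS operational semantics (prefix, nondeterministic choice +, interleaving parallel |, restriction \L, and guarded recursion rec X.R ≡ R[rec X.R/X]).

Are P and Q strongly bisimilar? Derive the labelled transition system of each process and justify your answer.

Reachable graph of P (5 states):
  u0 = rec X. a.b.(b.(X + X) + (b.X)\{b} + a.0) ⊢ --a--▸ u1
  u1 = b.(b.((rec X. a.b.(b.(X + X) + (b.X)\{b} + a.0)) + (rec X. a.b.(b.(X + X) + (b.X)\{b} + a.0))) + (b.(rec X. a.b.(b.(X + X) + (b.X)\{b} + a.0)))\{b} + a.0) ⊢ --b--▸ u2
  u2 = b.((rec X. a.b.(b.(X + X) + (b.X)\{b} + a.0)) + (rec X. a.b.(b.(X + X) + (b.X)\{b} + a.0))) + (b.(rec X. a.b.(b.(X + X) + (b.X)\{b} + a.0)))\{b} + a.0 ⊢ --a--▸ u3, --b--▸ u4
  u3 = 0 ⊢ stopped
  u4 = (rec X. a.b.(b.(X + X) + (b.X)\{b} + a.0)) + (rec X. a.b.(b.(X + X) + (b.X)\{b} + a.0)) ⊢ --a--▸ u1
Reachable graph of Q (4 states):
  v0 = rec X. a.b.(b.(X + X) + (b.X)\{b}) ⊢ --a--▸ v1
  v1 = b.(b.((rec X. a.b.(b.(X + X) + (b.X)\{b})) + (rec X. a.b.(b.(X + X) + (b.X)\{b}))) + (b.(rec X. a.b.(b.(X + X) + (b.X)\{b})))\{b}) ⊢ --b--▸ v2
  v2 = b.((rec X. a.b.(b.(X + X) + (b.X)\{b})) + (rec X. a.b.(b.(X + X) + (b.X)\{b}))) + (b.(rec X. a.b.(b.(X + X) + (b.X)\{b})))\{b} ⊢ --b--▸ v3
  v3 = (rec X. a.b.(b.(X + X) + (b.X)\{b})) + (rec X. a.b.(b.(X + X) + (b.X)\{b})) ⊢ --a--▸ v1
Partition-refinement fixed point:
  B0 = {u0, u4}
  B1 = {u1}
  B2 = {u2}
  B3 = {u3}
  B4 = {v0, v3}
  B5 = {v1}
  B6 = {v2}
u0 ∈ B0, v0 ∈ B4 → different blocks

NO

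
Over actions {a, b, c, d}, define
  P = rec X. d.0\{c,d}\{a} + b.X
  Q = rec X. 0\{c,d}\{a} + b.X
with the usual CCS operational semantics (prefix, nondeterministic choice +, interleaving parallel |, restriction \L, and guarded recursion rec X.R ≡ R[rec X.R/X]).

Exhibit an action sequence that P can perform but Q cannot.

Reachable graph of P (2 states):
  m0 = rec X. d.0\{c,d}\{a} + b.X | -b-> m0, -d-> m1
  m1 = 0\{c,d}\{a} | (no moves)
Reachable graph of Q (1 states):
  n0 = rec X. 0\{c,d}\{a} + b.X | -b-> n0
Executing d from P (initial set {m0}):
  [1] d ⇒ {m1}
  — P admits the full trace.
Executing d from Q (initial set {n0}):
  [1] d ⇒ ∅  — Q cannot continue

d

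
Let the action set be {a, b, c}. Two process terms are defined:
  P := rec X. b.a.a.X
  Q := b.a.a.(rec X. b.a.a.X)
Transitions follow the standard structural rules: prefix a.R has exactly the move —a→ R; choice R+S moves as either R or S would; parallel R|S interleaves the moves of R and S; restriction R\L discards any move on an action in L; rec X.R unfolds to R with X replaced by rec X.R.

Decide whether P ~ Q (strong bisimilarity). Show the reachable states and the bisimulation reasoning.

LTS(P): 3 reachable states
  m0 = rec X. b.a.a.X → --b--▸ m1
  m1 = a.a.(rec X. b.a.a.X) → --a--▸ m2
  m2 = a.(rec X. b.a.a.X) → --a--▸ m0
LTS(Q): 4 reachable states
  n0 = b.a.a.(rec X. b.a.a.X) → --b--▸ n1
  n1 = a.a.(rec X. b.a.a.X) → --a--▸ n2
  n2 = a.(rec X. b.a.a.X) → --a--▸ n3
  n3 = rec X. b.a.a.X → --b--▸ n1
Partition-refinement fixed point:
  B0 = {m0, n0, n3}
  B1 = {m1, n1}
  B2 = {m2, n2}
m0 ∈ B0, n0 ∈ B0 → same block

P ~ Q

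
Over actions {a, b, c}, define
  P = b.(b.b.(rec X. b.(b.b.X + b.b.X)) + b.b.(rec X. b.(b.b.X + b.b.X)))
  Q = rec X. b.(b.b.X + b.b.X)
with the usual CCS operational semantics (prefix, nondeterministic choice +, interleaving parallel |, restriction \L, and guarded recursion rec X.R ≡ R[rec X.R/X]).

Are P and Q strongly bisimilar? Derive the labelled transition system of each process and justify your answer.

YES

LTS(P): 4 reachable states
  p0 = b.(b.b.(rec X. b.(b.b.X + b.b.X)) + b.b.(rec X. b.(b.b.X + b.b.X))) has moves --b--▸ p1
  p1 = b.b.(rec X. b.(b.b.X + b.b.X)) + b.b.(rec X. b.(b.b.X + b.b.X)) has moves --b--▸ p2
  p2 = b.(rec X. b.(b.b.X + b.b.X)) has moves --b--▸ p3
  p3 = rec X. b.(b.b.X + b.b.X) has moves --b--▸ p1
LTS(Q): 3 reachable states
  q0 = rec X. b.(b.b.X + b.b.X) has moves --b--▸ q1
  q1 = b.b.(rec X. b.(b.b.X + b.b.X)) + b.b.(rec X. b.(b.b.X + b.b.X)) has moves --b--▸ q2
  q2 = b.(rec X. b.(b.b.X + b.b.X)) has moves --b--▸ q0
Partition-refinement fixed point:
  B0 = {p0, p1, p2, p3, q0, q1, q2}
p0 ∈ B0, q0 ∈ B0 → same block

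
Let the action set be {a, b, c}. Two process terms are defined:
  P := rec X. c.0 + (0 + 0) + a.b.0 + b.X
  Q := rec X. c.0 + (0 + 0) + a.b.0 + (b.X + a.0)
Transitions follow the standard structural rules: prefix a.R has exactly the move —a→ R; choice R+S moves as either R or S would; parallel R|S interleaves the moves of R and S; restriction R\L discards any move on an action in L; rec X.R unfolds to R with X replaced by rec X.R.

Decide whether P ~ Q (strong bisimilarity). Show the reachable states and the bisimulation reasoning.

not bisimilar

Reachable graph of P (3 states):
  m0 = rec X. c.0 + (0 + 0) + a.b.0 + b.X → --a--▸ m1, --b--▸ m0, --c--▸ m2
  m1 = b.0 → --b--▸ m2
  m2 = 0 → ·
Reachable graph of Q (3 states):
  n0 = rec X. c.0 + (0 + 0) + a.b.0 + (b.X + a.0) → --a--▸ n1, --a--▸ n2, --b--▸ n0, --c--▸ n1
  n1 = 0 → ·
  n2 = b.0 → --b--▸ n1
Coarsest stable partition (strong bisimilarity classes):
  B0 = {m0}
  B1 = {m1, n2}
  B2 = {m2, n1}
  B3 = {n0}
m0 ∈ B0, n0 ∈ B3 → different blocks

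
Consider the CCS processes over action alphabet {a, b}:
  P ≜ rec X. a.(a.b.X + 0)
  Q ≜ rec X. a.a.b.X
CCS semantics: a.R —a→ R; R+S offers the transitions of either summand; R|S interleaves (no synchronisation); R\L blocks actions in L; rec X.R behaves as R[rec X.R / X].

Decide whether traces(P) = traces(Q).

Reachable graph of P (3 states):
  s0 = rec X. a.(a.b.X + 0) → -a-> s1
  s1 = a.b.(rec X. a.(a.b.X + 0)) + 0 → -a-> s2
  s2 = b.(rec X. a.(a.b.X + 0)) → -b-> s0
Reachable graph of Q (3 states):
  t0 = rec X. a.a.b.X → -a-> t1
  t1 = a.b.(rec X. a.a.b.X) → -a-> t2
  t2 = b.(rec X. a.a.b.X) → -b-> t0
Bisimilarity quotient blocks:
  B0 = {s0, t0}
  B1 = {s1, t1}
  B2 = {s2, t2}
s0 ∈ B0, t0 ∈ B0 → same block
Bisimilar ⇒ trace-equivalent.

trace-equivalent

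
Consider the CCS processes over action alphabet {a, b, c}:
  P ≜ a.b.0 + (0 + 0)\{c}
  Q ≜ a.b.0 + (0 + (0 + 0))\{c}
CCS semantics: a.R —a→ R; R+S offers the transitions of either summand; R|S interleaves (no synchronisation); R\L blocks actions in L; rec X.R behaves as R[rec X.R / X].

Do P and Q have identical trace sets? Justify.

trace-equivalent

LTS(P): 3 reachable states
  u0 = a.b.0 + (0 + 0)\{c} → -a-> u1
  u1 = b.0 → -b-> u2
  u2 = 0 → (no moves)
LTS(Q): 3 reachable states
  v0 = a.b.0 + (0 + (0 + 0))\{c} → -a-> v1
  v1 = b.0 → -b-> v2
  v2 = 0 → (no moves)
Bisimilarity quotient blocks:
  B0 = {u0, v0}
  B1 = {u1, v1}
  B2 = {u2, v2}
u0 ∈ B0, v0 ∈ B0 → same block
Bisimilar ⇒ trace-equivalent.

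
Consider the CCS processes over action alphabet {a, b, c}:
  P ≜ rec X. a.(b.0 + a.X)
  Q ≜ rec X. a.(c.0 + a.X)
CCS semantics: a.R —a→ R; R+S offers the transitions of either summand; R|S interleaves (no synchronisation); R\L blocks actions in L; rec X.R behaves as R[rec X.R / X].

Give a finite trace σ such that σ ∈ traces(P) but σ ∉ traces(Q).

P's transition system — 3 states:
  s0 = rec X. a.(b.0 + a.X) → ··a··> s1
  s1 = b.0 + a.(rec X. a.(b.0 + a.X)) → ··a··> s0, ··b··> s2
  s2 = 0 → stopped
Q's transition system — 3 states:
  t0 = rec X. a.(c.0 + a.X) → ··a··> t1
  t1 = c.0 + a.(rec X. a.(c.0 + a.X)) → ··a··> t0, ··c··> t2
  t2 = 0 → stopped
Run σ = ⟨ab⟩ on P: start {s0}
  step 1 (a): {s1}
  step 2 (b): {s2}
  P completes σ.
Run σ = ⟨ab⟩ on Q: start {t0}
  step 1 (a): {t1}
  step 2 (b): ∅ (Q stuck)

ab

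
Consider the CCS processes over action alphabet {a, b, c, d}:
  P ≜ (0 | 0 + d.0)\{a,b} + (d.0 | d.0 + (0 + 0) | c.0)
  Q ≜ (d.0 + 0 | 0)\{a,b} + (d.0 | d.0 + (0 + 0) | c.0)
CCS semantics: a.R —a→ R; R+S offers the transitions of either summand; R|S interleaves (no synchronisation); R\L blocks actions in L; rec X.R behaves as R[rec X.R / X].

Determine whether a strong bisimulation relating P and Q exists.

YES

P's transition system — 6 states:
  p0 = (0 | 0 + d.0)\{a,b} + (d.0 | d.0 + (0 + 0) | c.0) has moves ··c··> p1, ··d··> p2, ··d··> p3, ··d··> p4
  p1 = (0 + 0) | 0 has moves ·
  p2 = 0 | d.0 has moves ··d··> p5
  p3 = 0\{a,b} has moves ·
  p4 = d.0 | 0 has moves ··d··> p5
  p5 = 0 | 0 has moves ·
Q's transition system — 6 states:
  q0 = (d.0 + 0 | 0)\{a,b} + (d.0 | d.0 + (0 + 0) | c.0) has moves ··c··> q1, ··d··> q2, ··d··> q3, ··d··> q4
  q1 = (0 + 0) | 0 has moves ·
  q2 = 0 | d.0 has moves ··d··> q5
  q3 = 0\{a,b} has moves ·
  q4 = d.0 | 0 has moves ··d··> q5
  q5 = 0 | 0 has moves ·
Bisimilarity quotient blocks:
  B0 = {p0, q0}
  B1 = {p1, p3, p5, q1, q3, q5}
  B2 = {p2, p4, q2, q4}
p0 ∈ B0, q0 ∈ B0 → same block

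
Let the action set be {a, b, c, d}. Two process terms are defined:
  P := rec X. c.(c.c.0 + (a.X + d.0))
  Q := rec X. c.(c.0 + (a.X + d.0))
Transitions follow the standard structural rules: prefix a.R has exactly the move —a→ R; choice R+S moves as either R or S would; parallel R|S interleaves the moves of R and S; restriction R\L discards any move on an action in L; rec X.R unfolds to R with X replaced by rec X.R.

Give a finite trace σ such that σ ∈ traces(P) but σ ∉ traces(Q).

LTS(P): 4 reachable states
  s0 = rec X. c.(c.c.0 + (a.X + d.0)) | —c→ s1
  s1 = c.c.0 + (a.(rec X. c.(c.c.0 + (a.X + d.0))) + d.0) | —a→ s0, —c→ s2, —d→ s3
  s2 = c.0 | —c→ s3
  s3 = 0 | stopped
LTS(Q): 3 reachable states
  t0 = rec X. c.(c.0 + (a.X + d.0)) | —c→ t1
  t1 = c.0 + (a.(rec X. c.(c.0 + (a.X + d.0))) + d.0) | —a→ t0, —c→ t2, —d→ t2
  t2 = 0 | stopped
Executing ccc from P (initial set {s0}):
  [1] c ⇒ {s1}
  [2] c ⇒ {s2}
  [3] c ⇒ {s3}
  P completes σ.
Executing ccc from Q (initial set {t0}):
  [1] c ⇒ {t1}
  [2] c ⇒ {t2}
  [3] c ⇒ ∅  — Q cannot continue

ccc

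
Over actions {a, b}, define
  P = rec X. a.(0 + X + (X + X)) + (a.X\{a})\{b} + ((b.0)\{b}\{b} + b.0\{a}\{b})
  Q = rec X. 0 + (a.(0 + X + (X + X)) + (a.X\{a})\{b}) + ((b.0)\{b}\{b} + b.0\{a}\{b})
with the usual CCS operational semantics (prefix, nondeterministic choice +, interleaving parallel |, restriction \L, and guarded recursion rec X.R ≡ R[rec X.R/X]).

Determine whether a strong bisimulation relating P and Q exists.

P ~ Q

LTS(P): 4 reachable states
  p0 = rec X. a.(0 + X + (X + X)) + (a.X\{a})\{b} + ((b.0)\{b}\{b} + b.0\{a}\{b}) | —a→ p1, —a→ p2, —b→ p3
  p1 = (rec X. a.(0 + X + (X + X)) + (a.X\{a})\{b} + ((b.0)\{b}\{b} + b.0\{a}\{b}))\{a}\{b} | stopped
  p2 = 0 + (rec X. a.(0 + X + (X + X)) + (a.X\{a})\{b} + ((b.0)\{b}\{b} + b.0\{a}\{b})) + ((rec X. a.(0 + X + (X + X)) + (a.X\{a})\{b} + ((b.0)\{b}\{b} + b.0\{a}\{b})) + (rec X. a.(0 + X + (X + X)) + (a.X\{a})\{b} + ((b.0)\{b}\{b} + b.0\{a}\{b}))) | —a→ p1, —a→ p2, —b→ p3
  p3 = 0\{a}\{b} | stopped
LTS(Q): 4 reachable states
  q0 = rec X. 0 + (a.(0 + X + (X + X)) + (a.X\{a})\{b}) + ((b.0)\{b}\{b} + b.0\{a}\{b}) | —a→ q1, —a→ q2, —b→ q3
  q1 = (rec X. 0 + (a.(0 + X + (X + X)) + (a.X\{a})\{b}) + ((b.0)\{b}\{b} + b.0\{a}\{b}))\{a}\{b} | stopped
  q2 = 0 + (rec X. 0 + (a.(0 + X + (X + X)) + (a.X\{a})\{b}) + ((b.0)\{b}\{b} + b.0\{a}\{b})) + ((rec X. 0 + (a.(0 + X + (X + X)) + (a.X\{a})\{b}) + ((b.0)\{b}\{b} + b.0\{a}\{b})) + (rec X. 0 + (a.(0 + X + (X + X)) + (a.X\{a})\{b}) + ((b.0)\{b}\{b} + b.0\{a}\{b}))) | —a→ q1, —a→ q2, —b→ q3
  q3 = 0\{a}\{b} | stopped
Bisimilarity quotient blocks:
  B0 = {p0, p2, q0, q2}
  B1 = {p1, p3, q1, q3}
p0 ∈ B0, q0 ∈ B0 → same block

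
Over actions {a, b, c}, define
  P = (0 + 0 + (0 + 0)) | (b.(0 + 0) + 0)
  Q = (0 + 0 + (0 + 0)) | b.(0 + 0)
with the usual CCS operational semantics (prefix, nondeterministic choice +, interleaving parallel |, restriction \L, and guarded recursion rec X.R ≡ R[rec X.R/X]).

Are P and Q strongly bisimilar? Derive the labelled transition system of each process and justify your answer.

bisimilar

Reachable graph of P (2 states):
  u0 = (0 + 0 + (0 + 0)) | (b.(0 + 0) + 0) | =b=> u1
  u1 = (0 + 0 + (0 + 0)) | (0 + 0) | deadlocked
Reachable graph of Q (2 states):
  v0 = (0 + 0 + (0 + 0)) | b.(0 + 0) | =b=> v1
  v1 = (0 + 0 + (0 + 0)) | (0 + 0) | deadlocked
Coarsest stable partition (strong bisimilarity classes):
  B0 = {u0, v0}
  B1 = {u1, v1}
u0 ∈ B0, v0 ∈ B0 → same block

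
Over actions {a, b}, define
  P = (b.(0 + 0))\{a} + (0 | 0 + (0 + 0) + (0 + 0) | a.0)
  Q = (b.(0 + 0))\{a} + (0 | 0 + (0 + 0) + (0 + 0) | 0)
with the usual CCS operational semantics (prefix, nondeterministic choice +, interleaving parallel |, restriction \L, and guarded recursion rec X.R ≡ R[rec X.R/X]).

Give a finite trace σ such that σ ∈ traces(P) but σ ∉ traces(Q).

a

Reachable graph of P (3 states):
  m0 = (b.(0 + 0))\{a} + (0 | 0 + (0 + 0) + (0 + 0) | a.0) → -a-> m1, -b-> m2
  m1 = (0 + 0) | 0 → (no moves)
  m2 = (0 + 0)\{a} → (no moves)
Reachable graph of Q (2 states):
  n0 = (b.(0 + 0))\{a} + (0 | 0 + (0 + 0) + (0 + 0) | 0) → -b-> n1
  n1 = (0 + 0)\{a} → (no moves)
Run σ = ⟨a⟩ on P: start {m0}
  [1] a ⇒ {m1}
  ✓ P
Run σ = ⟨a⟩ on Q: start {n0}
  [1] a ⇒ no successor for Q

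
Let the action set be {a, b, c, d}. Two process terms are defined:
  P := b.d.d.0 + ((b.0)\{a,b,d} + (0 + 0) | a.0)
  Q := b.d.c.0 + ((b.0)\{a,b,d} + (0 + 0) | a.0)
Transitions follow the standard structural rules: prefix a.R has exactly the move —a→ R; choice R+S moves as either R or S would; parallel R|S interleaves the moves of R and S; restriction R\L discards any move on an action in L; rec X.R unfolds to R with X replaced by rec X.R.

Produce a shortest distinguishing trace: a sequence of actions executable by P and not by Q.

bdd

LTS(P): 5 reachable states
  p0 = b.d.d.0 + ((b.0)\{a,b,d} + (0 + 0) | a.0) has moves —a→ p1, —b→ p2
  p1 = (0 + 0) | 0 has moves deadlocked
  p2 = d.d.0 has moves —d→ p3
  p3 = d.0 has moves —d→ p4
  p4 = 0 has moves deadlocked
LTS(Q): 5 reachable states
  q0 = b.d.c.0 + ((b.0)\{a,b,d} + (0 + 0) | a.0) has moves —a→ q1, —b→ q2
  q1 = (0 + 0) | 0 has moves deadlocked
  q2 = d.c.0 has moves —d→ q3
  q3 = c.0 has moves —c→ q4
  q4 = 0 has moves deadlocked
Run σ = ⟨bdd⟩ on P: start {p0}
  [1] b ⇒ {p2}
  [2] d ⇒ {p3}
  [3] d ⇒ {p4}
  — P admits the full trace.
Run σ = ⟨bdd⟩ on Q: start {q0}
  [1] b ⇒ {q2}
  [2] d ⇒ {q3}
  [3] d ⇒ ∅  — Q cannot continue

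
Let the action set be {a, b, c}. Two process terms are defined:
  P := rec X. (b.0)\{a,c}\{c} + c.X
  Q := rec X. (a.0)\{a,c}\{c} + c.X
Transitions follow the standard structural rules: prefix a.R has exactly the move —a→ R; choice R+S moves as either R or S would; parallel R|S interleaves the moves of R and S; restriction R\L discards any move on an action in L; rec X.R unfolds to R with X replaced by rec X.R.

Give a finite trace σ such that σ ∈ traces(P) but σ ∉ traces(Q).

P's transition system — 2 states:
  s0 = rec X. (b.0)\{a,c}\{c} + c.X :: =b=> s1, =c=> s0
  s1 = 0\{a,c}\{c} :: ·
Q's transition system — 1 states:
  t0 = rec X. (a.0)\{a,c}\{c} + c.X :: =c=> t0
Trace ⟨b⟩ through P, begin at {s0}:
  after b @ step 1: {s1}
  — P admits the full trace.
Trace ⟨b⟩ through Q, begin at {t0}:
  after b @ step 1: ∅  — Q cannot continue

b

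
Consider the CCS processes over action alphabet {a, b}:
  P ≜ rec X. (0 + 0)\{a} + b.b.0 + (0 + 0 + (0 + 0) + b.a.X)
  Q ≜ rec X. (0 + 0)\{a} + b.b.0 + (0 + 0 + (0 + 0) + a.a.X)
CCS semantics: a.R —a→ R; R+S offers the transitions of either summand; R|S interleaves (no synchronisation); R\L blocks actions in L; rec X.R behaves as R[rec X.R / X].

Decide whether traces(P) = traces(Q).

P's transition system — 4 states:
  m0 = rec X. (0 + 0)\{a} + b.b.0 + (0 + 0 + (0 + 0) + b.a.X) | —b→ m1, —b→ m2
  m1 = a.(rec X. (0 + 0)\{a} + b.b.0 + (0 + 0 + (0 + 0) + b.a.X)) | —a→ m0
  m2 = b.0 | —b→ m3
  m3 = 0 | ∅
Q's transition system — 4 states:
  n0 = rec X. (0 + 0)\{a} + b.b.0 + (0 + 0 + (0 + 0) + a.a.X) | —a→ n1, —b→ n2
  n1 = a.(rec X. (0 + 0)\{a} + b.b.0 + (0 + 0 + (0 + 0) + a.a.X)) | —a→ n0
  n2 = b.0 | —b→ n3
  n3 = 0 | ∅
Trace ⟨ba⟩ through P, begin at {m0}:
  step 1 (b): {m1, m2}
  step 2 (a): {m0}
  P completes σ.
Trace ⟨ba⟩ through Q, begin at {n0}:
  step 1 (b): {n2}
  step 2 (a): ∅  — Q cannot continue

traces(P) ≠ traces(Q) — witness ⟨ba⟩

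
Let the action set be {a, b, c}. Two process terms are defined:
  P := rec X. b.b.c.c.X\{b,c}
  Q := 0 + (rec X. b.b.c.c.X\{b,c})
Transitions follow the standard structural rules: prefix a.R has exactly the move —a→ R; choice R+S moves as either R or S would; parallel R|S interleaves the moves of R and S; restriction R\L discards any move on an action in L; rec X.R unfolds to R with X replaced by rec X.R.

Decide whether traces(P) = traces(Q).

traces(P) = traces(Q)

LTS(P): 5 reachable states
  p0 = rec X. b.b.c.c.X\{b,c} | ··b··> p1
  p1 = b.c.c.(rec X. b.b.c.c.X\{b,c})\{b,c} | ··b··> p2
  p2 = c.c.(rec X. b.b.c.c.X\{b,c})\{b,c} | ··c··> p3
  p3 = c.(rec X. b.b.c.c.X\{b,c})\{b,c} | ··c··> p4
  p4 = (rec X. b.b.c.c.X\{b,c})\{b,c} | stopped
LTS(Q): 5 reachable states
  q0 = 0 + (rec X. b.b.c.c.X\{b,c}) | ··b··> q1
  q1 = b.c.c.(rec X. b.b.c.c.X\{b,c})\{b,c} | ··b··> q2
  q2 = c.c.(rec X. b.b.c.c.X\{b,c})\{b,c} | ··c··> q3
  q3 = c.(rec X. b.b.c.c.X\{b,c})\{b,c} | ··c··> q4
  q4 = (rec X. b.b.c.c.X\{b,c})\{b,c} | stopped
Coarsest stable partition (strong bisimilarity classes):
  B0 = {p0, q0}
  B1 = {p1, q1}
  B2 = {p2, q2}
  B3 = {p3, q3}
  B4 = {p4, q4}
p0 ∈ B0, q0 ∈ B0 → same block
Bisimilar ⇒ trace-equivalent.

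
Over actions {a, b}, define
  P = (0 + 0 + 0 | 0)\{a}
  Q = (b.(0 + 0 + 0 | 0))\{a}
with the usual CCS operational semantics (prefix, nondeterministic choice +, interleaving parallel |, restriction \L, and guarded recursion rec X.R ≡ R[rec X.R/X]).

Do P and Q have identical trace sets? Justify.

NO — witness ⟨b⟩

Reachable graph of P (1 states):
  u0 = (0 + 0 + 0 | 0)\{a} has moves stopped
Reachable graph of Q (2 states):
  v0 = (b.(0 + 0 + 0 | 0))\{a} has moves ··b··> v1
  v1 = (0 + 0 + 0 | 0)\{a} has moves stopped
Executing b from Q (initial set {v0}):
  step 1 (b): {v1}
  ✓ Q
Executing b from P (initial set {u0}):
  step 1 (b): ∅  — P cannot continue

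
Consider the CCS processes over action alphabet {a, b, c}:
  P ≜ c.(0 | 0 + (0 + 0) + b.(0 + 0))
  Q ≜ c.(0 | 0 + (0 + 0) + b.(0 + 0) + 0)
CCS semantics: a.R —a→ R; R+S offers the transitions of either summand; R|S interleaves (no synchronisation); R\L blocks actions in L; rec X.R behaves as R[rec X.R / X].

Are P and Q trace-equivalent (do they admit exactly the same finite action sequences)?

YES

LTS(P): 3 reachable states
  u0 = c.(0 | 0 + (0 + 0) + b.(0 + 0)) ⊢ -c-> u1
  u1 = 0 | 0 + (0 + 0) + b.(0 + 0) ⊢ -b-> u2
  u2 = 0 + 0 ⊢ deadlocked
LTS(Q): 3 reachable states
  v0 = c.(0 | 0 + (0 + 0) + b.(0 + 0) + 0) ⊢ -c-> v1
  v1 = 0 | 0 + (0 + 0) + b.(0 + 0) + 0 ⊢ -b-> v2
  v2 = 0 + 0 ⊢ deadlocked
Bisimilarity quotient blocks:
  B0 = {u0, v0}
  B1 = {u1, v1}
  B2 = {u2, v2}
u0 ∈ B0, v0 ∈ B0 → same block
Bisimilar ⇒ trace-equivalent.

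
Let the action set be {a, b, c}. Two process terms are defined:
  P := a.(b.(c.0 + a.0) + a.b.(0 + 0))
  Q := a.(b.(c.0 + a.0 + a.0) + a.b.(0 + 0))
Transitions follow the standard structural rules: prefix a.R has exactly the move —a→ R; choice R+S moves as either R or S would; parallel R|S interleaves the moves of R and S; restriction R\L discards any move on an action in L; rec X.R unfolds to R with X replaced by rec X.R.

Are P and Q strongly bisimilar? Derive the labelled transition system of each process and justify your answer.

Reachable graph of P (6 states):
  p0 = a.(b.(c.0 + a.0) + a.b.(0 + 0)) has moves =a=> p1
  p1 = b.(c.0 + a.0) + a.b.(0 + 0) has moves =a=> p2, =b=> p3
  p2 = b.(0 + 0) has moves =b=> p4
  p3 = c.0 + a.0 has moves =a=> p5, =c=> p5
  p4 = 0 + 0 has moves ∅
  p5 = 0 has moves ∅
Reachable graph of Q (6 states):
  q0 = a.(b.(c.0 + a.0 + a.0) + a.b.(0 + 0)) has moves =a=> q1
  q1 = b.(c.0 + a.0 + a.0) + a.b.(0 + 0) has moves =a=> q2, =b=> q3
  q2 = b.(0 + 0) has moves =b=> q4
  q3 = c.0 + a.0 + a.0 has moves =a=> q5, =c=> q5
  q4 = 0 + 0 has moves ∅
  q5 = 0 has moves ∅
Coarsest stable partition (strong bisimilarity classes):
  B0 = {p0, q0}
  B1 = {p1, q1}
  B2 = {p3, q3}
  B3 = {p4, p5, q4, q5}
  B4 = {p2, q2}
p0 ∈ B0, q0 ∈ B0 → same block

P ~ Q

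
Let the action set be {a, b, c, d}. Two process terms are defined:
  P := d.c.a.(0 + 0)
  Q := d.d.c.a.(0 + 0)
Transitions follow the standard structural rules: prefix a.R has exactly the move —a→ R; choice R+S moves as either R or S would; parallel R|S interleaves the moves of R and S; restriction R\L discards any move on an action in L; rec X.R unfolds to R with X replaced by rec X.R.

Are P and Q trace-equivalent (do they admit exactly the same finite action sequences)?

trace-distinct — witness ⟨dc⟩

Reachable graph of P (4 states):
  s0 = d.c.a.(0 + 0) → --d--▸ s1
  s1 = c.a.(0 + 0) → --c--▸ s2
  s2 = a.(0 + 0) → --a--▸ s3
  s3 = 0 + 0 → ·
Reachable graph of Q (5 states):
  t0 = d.d.c.a.(0 + 0) → --d--▸ t1
  t1 = d.c.a.(0 + 0) → --d--▸ t2
  t2 = c.a.(0 + 0) → --c--▸ t3
  t3 = a.(0 + 0) → --a--▸ t4
  t4 = 0 + 0 → ·
Run σ = ⟨dc⟩ on P: start {s0}
  after d @ step 1: {s1}
  after c @ step 2: {s2}
  P completes σ.
Run σ = ⟨dc⟩ on Q: start {t0}
  after d @ step 1: {t1}
  after c @ step 2: ∅  — Q cannot continue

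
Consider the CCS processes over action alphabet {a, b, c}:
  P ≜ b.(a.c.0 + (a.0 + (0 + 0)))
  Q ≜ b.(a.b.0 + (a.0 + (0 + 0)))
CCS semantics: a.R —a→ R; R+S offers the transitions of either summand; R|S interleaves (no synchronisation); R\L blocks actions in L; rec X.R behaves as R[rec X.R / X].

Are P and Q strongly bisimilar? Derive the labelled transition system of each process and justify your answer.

P's transition system — 4 states:
  m0 = b.(a.c.0 + (a.0 + (0 + 0))) → --b--▸ m1
  m1 = a.c.0 + (a.0 + (0 + 0)) → --a--▸ m2, --a--▸ m3
  m2 = 0 → ·
  m3 = c.0 → --c--▸ m2
Q's transition system — 4 states:
  n0 = b.(a.b.0 + (a.0 + (0 + 0))) → --b--▸ n1
  n1 = a.b.0 + (a.0 + (0 + 0)) → --a--▸ n2, --a--▸ n3
  n2 = 0 → ·
  n3 = b.0 → --b--▸ n2
Coarsest stable partition (strong bisimilarity classes):
  B0 = {m0}
  B1 = {m1}
  B2 = {m2, n2}
  B3 = {m3}
  B4 = {n0}
  B5 = {n1}
  B6 = {n3}
m0 ∈ B0, n0 ∈ B4 → different blocks

P ≁ Q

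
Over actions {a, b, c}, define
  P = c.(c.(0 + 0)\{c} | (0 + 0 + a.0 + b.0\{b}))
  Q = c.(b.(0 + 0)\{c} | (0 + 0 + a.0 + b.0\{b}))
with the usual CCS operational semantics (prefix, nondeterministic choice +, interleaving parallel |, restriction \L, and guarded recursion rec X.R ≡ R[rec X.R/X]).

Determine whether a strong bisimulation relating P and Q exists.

Reachable graph of P (7 states):
  p0 = c.(c.(0 + 0)\{c} | (0 + 0 + a.0 + b.0\{b})) ⊢ -c-> p1
  p1 = c.(0 + 0)\{c} | (0 + 0 + a.0 + b.0\{b}) ⊢ -a-> p2, -b-> p3, -c-> p4
  p2 = c.(0 + 0)\{c} | 0 ⊢ -c-> p5
  p3 = c.(0 + 0)\{c} | 0\{b} ⊢ -c-> p6
  p4 = (0 + 0)\{c} | (0 + 0 + a.0 + b.0\{b}) ⊢ -a-> p5, -b-> p6
  p5 = (0 + 0)\{c} | 0 ⊢ ·
  p6 = (0 + 0)\{c} | 0\{b} ⊢ ·
Reachable graph of Q (7 states):
  q0 = c.(b.(0 + 0)\{c} | (0 + 0 + a.0 + b.0\{b})) ⊢ -c-> q1
  q1 = b.(0 + 0)\{c} | (0 + 0 + a.0 + b.0\{b}) ⊢ -a-> q2, -b-> q3, -b-> q4
  q2 = b.(0 + 0)\{c} | 0 ⊢ -b-> q5
  q3 = (0 + 0)\{c} | (0 + 0 + a.0 + b.0\{b}) ⊢ -a-> q5, -b-> q6
  q4 = b.(0 + 0)\{c} | 0\{b} ⊢ -b-> q6
  q5 = (0 + 0)\{c} | 0 ⊢ ·
  q6 = (0 + 0)\{c} | 0\{b} ⊢ ·
Partition-refinement fixed point:
  B0 = {p0}
  B1 = {p1}
  B2 = {p2, p3}
  B3 = {p5, p6, q5, q6}
  B4 = {p4, q3}
  B5 = {q0}
  B6 = {q1}
  B7 = {q2, q4}
p0 ∈ B0, q0 ∈ B5 → different blocks

NO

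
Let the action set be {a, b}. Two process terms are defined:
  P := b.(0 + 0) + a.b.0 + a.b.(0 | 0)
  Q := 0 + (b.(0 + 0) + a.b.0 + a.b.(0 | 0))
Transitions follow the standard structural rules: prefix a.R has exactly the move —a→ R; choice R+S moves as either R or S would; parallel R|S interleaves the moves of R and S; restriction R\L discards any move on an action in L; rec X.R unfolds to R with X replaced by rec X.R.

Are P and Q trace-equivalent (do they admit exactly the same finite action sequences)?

trace-equivalent

Reachable graph of P (6 states):
  s0 = b.(0 + 0) + a.b.0 + a.b.(0 | 0) | --a--▸ s1, --a--▸ s2, --b--▸ s3
  s1 = b.(0 | 0) | --b--▸ s4
  s2 = b.0 | --b--▸ s5
  s3 = 0 + 0 | stopped
  s4 = 0 | 0 | stopped
  s5 = 0 | stopped
Reachable graph of Q (6 states):
  t0 = 0 + (b.(0 + 0) + a.b.0 + a.b.(0 | 0)) | --a--▸ t1, --a--▸ t2, --b--▸ t3
  t1 = b.(0 | 0) | --b--▸ t4
  t2 = b.0 | --b--▸ t5
  t3 = 0 + 0 | stopped
  t4 = 0 | 0 | stopped
  t5 = 0 | stopped
Bisimilarity quotient blocks:
  B0 = {s0, t0}
  B1 = {s1, s2, t1, t2}
  B2 = {s3, s4, s5, t3, t4, t5}
s0 ∈ B0, t0 ∈ B0 → same block
Bisimilar ⇒ trace-equivalent.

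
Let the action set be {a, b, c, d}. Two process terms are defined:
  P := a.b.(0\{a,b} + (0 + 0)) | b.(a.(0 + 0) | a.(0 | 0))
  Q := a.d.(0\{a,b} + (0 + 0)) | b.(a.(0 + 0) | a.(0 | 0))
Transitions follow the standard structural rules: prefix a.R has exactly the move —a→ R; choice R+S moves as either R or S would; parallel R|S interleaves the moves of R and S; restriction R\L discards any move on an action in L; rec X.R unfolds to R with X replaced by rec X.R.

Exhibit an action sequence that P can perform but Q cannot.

abb

LTS(P): 15 reachable states
  u0 = a.b.(0\{a,b} + (0 + 0)) | b.(a.(0 + 0) | a.(0 | 0)) | ··a··> u1, ··b··> u2
  u1 = b.(0\{a,b} + (0 + 0)) | b.(a.(0 + 0) | a.(0 | 0)) | ··b··> u3, ··b··> u4
  u2 = a.b.(0\{a,b} + (0 + 0)) | (a.(0 + 0) | a.(0 | 0)) | ··a··> u4, ··a··> u5, ··a··> u6
  u3 = (0\{a,b} + (0 + 0)) | b.(a.(0 + 0) | a.(0 | 0)) | ··b··> u7
  u4 = b.(0\{a,b} + (0 + 0)) | (a.(0 + 0) | a.(0 | 0)) | ··a··> u8, ··a··> u9, ··b··> u7
  u5 = a.b.(0\{a,b} + (0 + 0)) | ((0 + 0) | a.(0 | 0)) | ··a··> u10, ··a··> u8
  u6 = a.b.(0\{a,b} + (0 + 0)) | (a.(0 + 0) | (0 | 0)) | ··a··> u10, ··a··> u9
  u7 = (0\{a,b} + (0 + 0)) | (a.(0 + 0) | a.(0 | 0)) | ··a··> u11, ··a··> u12
  u8 = b.(0\{a,b} + (0 + 0)) | ((0 + 0) | a.(0 | 0)) | ··a··> u13, ··b··> u11
  u9 = b.(0\{a,b} + (0 + 0)) | (a.(0 + 0) | (0 | 0)) | ··a··> u13, ··b··> u12
  u10 = a.b.(0\{a,b} + (0 + 0)) | ((0 + 0) | (0 | 0)) | ··a··> u13
  u11 = (0\{a,b} + (0 + 0)) | ((0 + 0) | a.(0 | 0)) | ··a··> u14
  u12 = (0\{a,b} + (0 + 0)) | (a.(0 + 0) | (0 | 0)) | ··a··> u14
  u13 = b.(0\{a,b} + (0 + 0)) | ((0 + 0) | (0 | 0)) | ··b··> u14
  u14 = (0\{a,b} + (0 + 0)) | ((0 + 0) | (0 | 0)) | ·
LTS(Q): 15 reachable states
  v0 = a.d.(0\{a,b} + (0 + 0)) | b.(a.(0 + 0) | a.(0 | 0)) | ··a··> v1, ··b··> v2
  v1 = d.(0\{a,b} + (0 + 0)) | b.(a.(0 + 0) | a.(0 | 0)) | ··b··> v3, ··d··> v4
  v2 = a.d.(0\{a,b} + (0 + 0)) | (a.(0 + 0) | a.(0 | 0)) | ··a··> v3, ··a··> v5, ··a··> v6
  v3 = d.(0\{a,b} + (0 + 0)) | (a.(0 + 0) | a.(0 | 0)) | ··a··> v7, ··a··> v8, ··d··> v9
  v4 = (0\{a,b} + (0 + 0)) | b.(a.(0 + 0) | a.(0 | 0)) | ··b··> v9
  v5 = a.d.(0\{a,b} + (0 + 0)) | ((0 + 0) | a.(0 | 0)) | ··a··> v10, ··a··> v7
  v6 = a.d.(0\{a,b} + (0 + 0)) | (a.(0 + 0) | (0 | 0)) | ··a··> v10, ··a··> v8
  v7 = d.(0\{a,b} + (0 + 0)) | ((0 + 0) | a.(0 | 0)) | ··a··> v11, ··d··> v12
  v8 = d.(0\{a,b} + (0 + 0)) | (a.(0 + 0) | (0 | 0)) | ··a··> v11, ··d··> v13
  v9 = (0\{a,b} + (0 + 0)) | (a.(0 + 0) | a.(0 | 0)) | ··a··> v12, ··a··> v13
  v10 = a.d.(0\{a,b} + (0 + 0)) | ((0 + 0) | (0 | 0)) | ··a··> v11
  v11 = d.(0\{a,b} + (0 + 0)) | ((0 + 0) | (0 | 0)) | ··d··> v14
  v12 = (0\{a,b} + (0 + 0)) | ((0 + 0) | a.(0 | 0)) | ··a··> v14
  v13 = (0\{a,b} + (0 + 0)) | (a.(0 + 0) | (0 | 0)) | ··a··> v14
  v14 = (0\{a,b} + (0 + 0)) | ((0 + 0) | (0 | 0)) | ·
Executing abb from P (initial set {u0}):
  step 1 (a): {u1}
  step 2 (b): {u3, u4}
  step 3 (b): {u7}
  ✓ P
Executing abb from Q (initial set {v0}):
  step 1 (a): {v1}
  step 2 (b): {v3}
  step 3 (b): no successor for Q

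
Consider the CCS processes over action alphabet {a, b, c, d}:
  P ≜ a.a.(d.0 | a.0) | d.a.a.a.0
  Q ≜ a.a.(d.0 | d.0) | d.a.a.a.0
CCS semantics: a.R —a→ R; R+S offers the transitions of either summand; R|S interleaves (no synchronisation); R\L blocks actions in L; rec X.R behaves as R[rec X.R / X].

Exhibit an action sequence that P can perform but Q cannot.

LTS(P): 30 reachable states
  p0 = a.a.(d.0 | a.0) | d.a.a.a.0 | -a-> p1, -d-> p2
  p1 = a.(d.0 | a.0) | d.a.a.a.0 | -a-> p3, -d-> p4
  p2 = a.a.(d.0 | a.0) | a.a.a.0 | -a-> p4, -a-> p5
  p3 = d.0 | a.0 | d.a.a.a.0 | -a-> p6, -d-> p7, -d-> p8
  p4 = a.(d.0 | a.0) | a.a.a.0 | -a-> p8, -a-> p9
  p5 = a.a.(d.0 | a.0) | a.a.0 | -a-> p10, -a-> p9
  p6 = d.0 | 0 | d.a.a.a.0 | -d-> p11, -d-> p12
  p7 = 0 | a.0 | d.a.a.a.0 | -a-> p11, -d-> p13
  p8 = d.0 | a.0 | a.a.a.0 | -a-> p12, -a-> p14, -d-> p13
  p9 = a.(d.0 | a.0) | a.a.0 | -a-> p14, -a-> p15
  p10 = a.a.(d.0 | a.0) | a.0 | -a-> p15, -a-> p16
  p11 = 0 | 0 | d.a.a.a.0 | -d-> p17
  p12 = d.0 | 0 | a.a.a.0 | -a-> p18, -d-> p17
  p13 = 0 | a.0 | a.a.a.0 | -a-> p17, -a-> p19
  p14 = d.0 | a.0 | a.a.0 | -a-> p18, -a-> p20, -d-> p19
  p15 = a.(d.0 | a.0) | a.0 | -a-> p20, -a-> p21
  p16 = a.a.(d.0 | a.0) | 0 | -a-> p21
  p17 = 0 | 0 | a.a.a.0 | -a-> p22
  p18 = d.0 | 0 | a.a.0 | -a-> p23, -d-> p22
  p19 = 0 | a.0 | a.a.0 | -a-> p22, -a-> p24
  p20 = d.0 | a.0 | a.0 | -a-> p23, -a-> p25, -d-> p24
  p21 = a.(d.0 | a.0) | 0 | -a-> p25
  p22 = 0 | 0 | a.a.0 | -a-> p26
  p23 = d.0 | 0 | a.0 | -a-> p27, -d-> p26
  p24 = 0 | a.0 | a.0 | -a-> p26, -a-> p28
  p25 = d.0 | a.0 | 0 | -a-> p27, -d-> p28
  p26 = 0 | 0 | a.0 | -a-> p29
  p27 = d.0 | 0 | 0 | -d-> p29
  p28 = 0 | a.0 | 0 | -a-> p29
  p29 = 0 | 0 | 0 | ·
LTS(Q): 30 reachable states
  q0 = a.a.(d.0 | d.0) | d.a.a.a.0 | -a-> q1, -d-> q2
  q1 = a.(d.0 | d.0) | d.a.a.a.0 | -a-> q3, -d-> q4
  q2 = a.a.(d.0 | d.0) | a.a.a.0 | -a-> q4, -a-> q5
  q3 = d.0 | d.0 | d.a.a.a.0 | -d-> q6, -d-> q7, -d-> q8
  q4 = a.(d.0 | d.0) | a.a.a.0 | -a-> q8, -a-> q9
  q5 = a.a.(d.0 | d.0) | a.a.0 | -a-> q10, -a-> q9
  q6 = 0 | d.0 | d.a.a.a.0 | -d-> q11, -d-> q12
  q7 = d.0 | 0 | d.a.a.a.0 | -d-> q11, -d-> q13
  q8 = d.0 | d.0 | a.a.a.0 | -a-> q14, -d-> q12, -d-> q13
  q9 = a.(d.0 | d.0) | a.a.0 | -a-> q14, -a-> q15
  q10 = a.a.(d.0 | d.0) | a.0 | -a-> q15, -a-> q16
  q11 = 0 | 0 | d.a.a.a.0 | -d-> q17
  q12 = 0 | d.0 | a.a.a.0 | -a-> q18, -d-> q17
  q13 = d.0 | 0 | a.a.a.0 | -a-> q19, -d-> q17
  q14 = d.0 | d.0 | a.a.0 | -a-> q20, -d-> q18, -d-> q19
  q15 = a.(d.0 | d.0) | a.0 | -a-> q20, -a-> q21
  q16 = a.a.(d.0 | d.0) | 0 | -a-> q21
  q17 = 0 | 0 | a.a.a.0 | -a-> q22
  q18 = 0 | d.0 | a.a.0 | -a-> q23, -d-> q22
  q19 = d.0 | 0 | a.a.0 | -a-> q24, -d-> q22
  q20 = d.0 | d.0 | a.0 | -a-> q25, -d-> q23, -d-> q24
  q21 = a.(d.0 | d.0) | 0 | -a-> q25
  q22 = 0 | 0 | a.a.0 | -a-> q26
  q23 = 0 | d.0 | a.0 | -a-> q27, -d-> q26
  q24 = d.0 | 0 | a.0 | -a-> q28, -d-> q26
  q25 = d.0 | d.0 | 0 | -d-> q27, -d-> q28
  q26 = 0 | 0 | a.0 | -a-> q29
  q27 = 0 | d.0 | 0 | -d-> q29
  q28 = d.0 | 0 | 0 | -d-> q29
  q29 = 0 | 0 | 0 | ·
Executing aaa from P (initial set {p0}):
  after a @ step 1: {p1}
  after a @ step 2: {p3}
  after a @ step 3: {p6}
  ✓ P
Executing aaa from Q (initial set {q0}):
  after a @ step 1: {q1}
  after a @ step 2: {q3}
  after a @ step 3: ∅  — Q cannot continue

aaa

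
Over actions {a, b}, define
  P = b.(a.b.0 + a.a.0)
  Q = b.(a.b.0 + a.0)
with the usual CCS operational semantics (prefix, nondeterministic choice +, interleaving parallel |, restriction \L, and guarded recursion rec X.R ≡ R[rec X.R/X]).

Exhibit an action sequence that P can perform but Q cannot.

LTS(P): 5 reachable states
  m0 = b.(a.b.0 + a.a.0) :: --b--▸ m1
  m1 = a.b.0 + a.a.0 :: --a--▸ m2, --a--▸ m3
  m2 = a.0 :: --a--▸ m4
  m3 = b.0 :: --b--▸ m4
  m4 = 0 :: stopped
LTS(Q): 4 reachable states
  n0 = b.(a.b.0 + a.0) :: --b--▸ n1
  n1 = a.b.0 + a.0 :: --a--▸ n2, --a--▸ n3
  n2 = 0 :: stopped
  n3 = b.0 :: --b--▸ n2
Executing baa from P (initial set {m0}):
  after b @ step 1: {m1}
  after a @ step 2: {m2, m3}
  after a @ step 3: {m4}
  P completes σ.
Executing baa from Q (initial set {n0}):
  after b @ step 1: {n1}
  after a @ step 2: {n2, n3}
  after a @ step 3: ∅  — Q cannot continue

baa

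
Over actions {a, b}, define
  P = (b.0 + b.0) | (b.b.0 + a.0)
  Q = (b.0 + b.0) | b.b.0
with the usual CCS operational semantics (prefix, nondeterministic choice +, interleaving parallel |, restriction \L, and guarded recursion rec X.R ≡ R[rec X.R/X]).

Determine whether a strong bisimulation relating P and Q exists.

not bisimilar

Reachable graph of P (6 states):
  s0 = (b.0 + b.0) | (b.b.0 + a.0) has moves ··a··> s1, ··b··> s2, ··b··> s3
  s1 = (b.0 + b.0) | 0 has moves ··b··> s4
  s2 = (b.0 + b.0) | b.0 has moves ··b··> s1, ··b··> s5
  s3 = 0 | (b.b.0 + a.0) has moves ··a··> s4, ··b··> s5
  s4 = 0 | 0 has moves ∅
  s5 = 0 | b.0 has moves ··b··> s4
Reachable graph of Q (6 states):
  t0 = (b.0 + b.0) | b.b.0 has moves ··b··> t1, ··b··> t2
  t1 = (b.0 + b.0) | b.0 has moves ··b··> t3, ··b··> t4
  t2 = 0 | b.b.0 has moves ··b··> t4
  t3 = (b.0 + b.0) | 0 has moves ··b··> t5
  t4 = 0 | b.0 has moves ··b··> t5
  t5 = 0 | 0 has moves ∅
Bisimilarity quotient blocks:
  B0 = {s0}
  B1 = {s2, t1, t2}
  B2 = {s1, s5, t3, t4}
  B3 = {s4, t5}
  B4 = {s3}
  B5 = {t0}
s0 ∈ B0, t0 ∈ B5 → different blocks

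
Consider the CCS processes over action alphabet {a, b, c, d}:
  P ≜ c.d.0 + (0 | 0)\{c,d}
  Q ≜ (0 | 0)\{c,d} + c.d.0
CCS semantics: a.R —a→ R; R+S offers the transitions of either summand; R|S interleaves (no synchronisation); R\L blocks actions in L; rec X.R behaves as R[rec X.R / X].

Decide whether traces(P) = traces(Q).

YES

LTS(P): 3 reachable states
  u0 = c.d.0 + (0 | 0)\{c,d} ⊢ --c--▸ u1
  u1 = d.0 ⊢ --d--▸ u2
  u2 = 0 ⊢ stopped
LTS(Q): 3 reachable states
  v0 = (0 | 0)\{c,d} + c.d.0 ⊢ --c--▸ v1
  v1 = d.0 ⊢ --d--▸ v2
  v2 = 0 ⊢ stopped
Coarsest stable partition (strong bisimilarity classes):
  B0 = {u0, v0}
  B1 = {u1, v1}
  B2 = {u2, v2}
u0 ∈ B0, v0 ∈ B0 → same block
Bisimilar ⇒ trace-equivalent.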